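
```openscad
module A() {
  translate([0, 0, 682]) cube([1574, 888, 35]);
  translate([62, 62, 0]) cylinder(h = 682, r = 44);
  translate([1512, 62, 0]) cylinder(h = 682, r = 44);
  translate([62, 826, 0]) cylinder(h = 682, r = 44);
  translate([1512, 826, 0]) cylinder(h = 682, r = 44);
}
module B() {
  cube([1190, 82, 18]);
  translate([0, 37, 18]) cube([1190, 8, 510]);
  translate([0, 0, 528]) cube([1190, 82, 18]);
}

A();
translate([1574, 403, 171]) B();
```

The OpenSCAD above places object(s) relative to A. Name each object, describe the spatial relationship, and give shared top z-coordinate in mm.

A is a table. B is an I-beam. The I-beam is beside the table with their tops flush at z = 717. The shared top z-coordinate is 717 mm.

Both tops at z = 717 mm.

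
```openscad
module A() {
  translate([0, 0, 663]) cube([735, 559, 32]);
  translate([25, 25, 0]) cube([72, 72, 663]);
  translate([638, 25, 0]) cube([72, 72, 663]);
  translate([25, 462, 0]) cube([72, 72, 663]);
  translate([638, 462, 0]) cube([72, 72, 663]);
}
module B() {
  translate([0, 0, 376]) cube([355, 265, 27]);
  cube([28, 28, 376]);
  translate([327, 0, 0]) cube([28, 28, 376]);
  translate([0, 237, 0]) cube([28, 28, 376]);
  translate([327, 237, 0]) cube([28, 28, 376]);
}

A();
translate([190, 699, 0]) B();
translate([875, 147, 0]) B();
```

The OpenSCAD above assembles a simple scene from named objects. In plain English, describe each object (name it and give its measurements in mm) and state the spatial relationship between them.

A is a table: top 735 mm (x) × 559 mm (y), 32 mm thick, upper face at z = 695 mm, on four 72×72 mm square legs, each inset 25 mm from the nearest pair of top edges, running from z = 0 to the bottom of the top.

B is a simple wooden stool: a rectangular seat 355 mm (x) by 265 mm (y), 27 mm thick, top face at z = 403 mm, on four square legs, each 28×28 mm in cross-section. The legs rest on z = 0, each flush with a corner of the seat.

Two stools sit around the table at the +y, +x sides.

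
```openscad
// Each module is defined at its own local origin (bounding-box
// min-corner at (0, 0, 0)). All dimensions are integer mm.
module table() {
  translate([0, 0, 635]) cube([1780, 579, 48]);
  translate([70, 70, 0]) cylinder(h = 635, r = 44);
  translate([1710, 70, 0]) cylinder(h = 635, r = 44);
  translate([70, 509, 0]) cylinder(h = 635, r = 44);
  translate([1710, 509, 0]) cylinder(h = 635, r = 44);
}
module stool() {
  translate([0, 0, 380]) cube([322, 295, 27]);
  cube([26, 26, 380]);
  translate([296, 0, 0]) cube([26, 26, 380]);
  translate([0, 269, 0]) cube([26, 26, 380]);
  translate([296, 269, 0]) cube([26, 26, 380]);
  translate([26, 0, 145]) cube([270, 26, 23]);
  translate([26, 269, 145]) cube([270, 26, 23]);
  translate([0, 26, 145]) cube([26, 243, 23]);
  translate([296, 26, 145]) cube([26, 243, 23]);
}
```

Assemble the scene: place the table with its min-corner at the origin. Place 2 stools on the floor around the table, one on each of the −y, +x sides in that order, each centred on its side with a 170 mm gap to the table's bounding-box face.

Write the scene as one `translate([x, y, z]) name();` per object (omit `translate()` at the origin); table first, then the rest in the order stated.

table();
translate([729, -465, 0]) stool();
translate([1950, 142, 0]) stool();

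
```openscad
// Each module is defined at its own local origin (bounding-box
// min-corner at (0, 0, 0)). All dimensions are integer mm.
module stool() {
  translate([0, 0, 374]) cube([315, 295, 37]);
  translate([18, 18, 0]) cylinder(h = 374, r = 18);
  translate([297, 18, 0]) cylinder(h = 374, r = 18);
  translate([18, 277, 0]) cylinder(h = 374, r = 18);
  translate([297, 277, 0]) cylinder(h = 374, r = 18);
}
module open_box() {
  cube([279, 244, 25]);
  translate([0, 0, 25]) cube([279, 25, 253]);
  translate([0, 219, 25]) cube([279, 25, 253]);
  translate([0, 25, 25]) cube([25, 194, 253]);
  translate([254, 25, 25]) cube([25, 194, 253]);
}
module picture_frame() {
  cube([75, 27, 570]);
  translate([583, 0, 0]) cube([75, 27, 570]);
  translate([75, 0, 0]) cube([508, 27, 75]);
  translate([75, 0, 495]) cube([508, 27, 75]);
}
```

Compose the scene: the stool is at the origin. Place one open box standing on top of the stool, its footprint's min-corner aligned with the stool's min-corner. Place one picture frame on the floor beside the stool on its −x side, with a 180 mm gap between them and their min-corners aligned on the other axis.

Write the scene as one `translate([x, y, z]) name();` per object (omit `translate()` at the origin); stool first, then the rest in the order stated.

stool();
translate([0, 0, 411]) open_box();
translate([-838, 0, 0]) picture_frame();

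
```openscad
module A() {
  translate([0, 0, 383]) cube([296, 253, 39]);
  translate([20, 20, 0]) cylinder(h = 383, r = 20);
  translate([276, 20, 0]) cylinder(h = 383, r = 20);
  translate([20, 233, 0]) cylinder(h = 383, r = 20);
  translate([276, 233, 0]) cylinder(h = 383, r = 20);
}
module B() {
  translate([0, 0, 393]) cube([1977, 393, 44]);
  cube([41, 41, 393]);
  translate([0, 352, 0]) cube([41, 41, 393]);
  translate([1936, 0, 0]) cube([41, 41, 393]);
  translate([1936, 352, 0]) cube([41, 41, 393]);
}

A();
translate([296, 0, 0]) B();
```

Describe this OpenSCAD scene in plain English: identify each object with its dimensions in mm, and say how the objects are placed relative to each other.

A is a four-legged stool. The seat is a 296×253×39 mm slab whose top surface is at z = 422 mm; four round legs, each 40 mm in diameter, run from the floor (z = 0) to the underside of the seat, each leg's axis is inset half a diameter from the nearest pair of seat edges (so the leg's bounding box is flush with the corner).

B is a long wooden bench with a 1977 mm (x) × 393 mm (y) seat, 44 mm thick, its top surface 437 mm above the floor. Four 41 mm square legs at the seat corners, flush with the edges, run from z = 0 to the seat underside.

The bench is against the stool's +x side, with their −y faces flush.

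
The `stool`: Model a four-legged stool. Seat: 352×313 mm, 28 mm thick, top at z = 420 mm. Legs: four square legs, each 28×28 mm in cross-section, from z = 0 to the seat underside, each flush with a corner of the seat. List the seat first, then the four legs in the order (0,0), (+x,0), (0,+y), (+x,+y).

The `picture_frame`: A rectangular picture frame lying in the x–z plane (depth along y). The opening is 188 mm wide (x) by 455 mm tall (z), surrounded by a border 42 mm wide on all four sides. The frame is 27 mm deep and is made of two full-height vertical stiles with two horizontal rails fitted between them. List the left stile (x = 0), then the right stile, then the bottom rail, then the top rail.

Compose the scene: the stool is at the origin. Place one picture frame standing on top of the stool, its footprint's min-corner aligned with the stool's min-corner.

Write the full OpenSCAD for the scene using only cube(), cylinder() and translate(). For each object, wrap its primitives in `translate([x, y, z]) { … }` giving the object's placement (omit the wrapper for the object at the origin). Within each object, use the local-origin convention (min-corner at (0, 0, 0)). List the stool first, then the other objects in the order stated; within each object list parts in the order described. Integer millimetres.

translate([0, 0, 392]) cube([352, 313, 28]);
cube([28, 28, 392]);
translate([324, 0, 0]) cube([28, 28, 392]);
translate([0, 285, 0]) cube([28, 28, 392]);
translate([324, 285, 0]) cube([28, 28, 392]);
translate([0, 0, 420]) {
  cube([42, 27, 539]);
  translate([230, 0, 0]) cube([42, 27, 539]);
  translate([42, 0, 0]) cube([188, 27, 42]);
  translate([42, 0, 497]) cube([188, 27, 42]);
}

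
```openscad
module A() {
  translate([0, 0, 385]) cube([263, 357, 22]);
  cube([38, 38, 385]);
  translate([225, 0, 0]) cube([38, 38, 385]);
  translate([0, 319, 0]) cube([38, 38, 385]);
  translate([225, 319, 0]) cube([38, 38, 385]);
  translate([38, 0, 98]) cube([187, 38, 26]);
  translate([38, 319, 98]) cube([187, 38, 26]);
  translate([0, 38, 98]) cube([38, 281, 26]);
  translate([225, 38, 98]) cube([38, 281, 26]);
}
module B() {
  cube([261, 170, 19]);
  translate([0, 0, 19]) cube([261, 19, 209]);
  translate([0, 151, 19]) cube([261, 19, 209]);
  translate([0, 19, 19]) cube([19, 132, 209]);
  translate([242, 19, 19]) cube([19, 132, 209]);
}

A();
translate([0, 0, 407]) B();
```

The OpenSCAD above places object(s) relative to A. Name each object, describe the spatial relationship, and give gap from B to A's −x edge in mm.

The open box's min-x is at 0; the stool's min-x is 0; gap = 0 mm.

A is a stool. B is an open box. The open box is on top of the stool. The gap from the open box to the stool's −x edge is 0 mm.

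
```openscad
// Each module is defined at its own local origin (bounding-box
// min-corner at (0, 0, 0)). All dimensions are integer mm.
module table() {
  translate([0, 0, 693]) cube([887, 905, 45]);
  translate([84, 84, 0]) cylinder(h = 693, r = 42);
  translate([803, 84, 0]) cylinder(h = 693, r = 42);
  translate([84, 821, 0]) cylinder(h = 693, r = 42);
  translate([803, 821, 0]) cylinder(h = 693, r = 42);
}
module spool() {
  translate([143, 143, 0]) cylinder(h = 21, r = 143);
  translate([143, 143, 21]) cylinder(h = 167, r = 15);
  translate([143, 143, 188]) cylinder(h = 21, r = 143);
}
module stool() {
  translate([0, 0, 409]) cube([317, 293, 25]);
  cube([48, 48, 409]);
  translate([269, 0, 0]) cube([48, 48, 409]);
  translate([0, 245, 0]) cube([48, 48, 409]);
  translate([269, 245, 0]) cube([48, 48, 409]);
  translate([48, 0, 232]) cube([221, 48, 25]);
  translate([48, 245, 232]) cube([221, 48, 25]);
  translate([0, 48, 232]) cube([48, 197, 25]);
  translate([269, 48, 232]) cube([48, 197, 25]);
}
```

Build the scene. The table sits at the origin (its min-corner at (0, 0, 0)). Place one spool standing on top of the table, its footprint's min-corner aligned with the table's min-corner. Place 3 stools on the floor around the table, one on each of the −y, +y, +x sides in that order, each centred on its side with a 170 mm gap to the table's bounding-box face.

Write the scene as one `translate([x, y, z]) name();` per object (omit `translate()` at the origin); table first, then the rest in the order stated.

table();
translate([0, 0, 738]) spool();
translate([285, -463, 0]) stool();
translate([285, 1075, 0]) stool();
translate([1057, 306, 0]) stool();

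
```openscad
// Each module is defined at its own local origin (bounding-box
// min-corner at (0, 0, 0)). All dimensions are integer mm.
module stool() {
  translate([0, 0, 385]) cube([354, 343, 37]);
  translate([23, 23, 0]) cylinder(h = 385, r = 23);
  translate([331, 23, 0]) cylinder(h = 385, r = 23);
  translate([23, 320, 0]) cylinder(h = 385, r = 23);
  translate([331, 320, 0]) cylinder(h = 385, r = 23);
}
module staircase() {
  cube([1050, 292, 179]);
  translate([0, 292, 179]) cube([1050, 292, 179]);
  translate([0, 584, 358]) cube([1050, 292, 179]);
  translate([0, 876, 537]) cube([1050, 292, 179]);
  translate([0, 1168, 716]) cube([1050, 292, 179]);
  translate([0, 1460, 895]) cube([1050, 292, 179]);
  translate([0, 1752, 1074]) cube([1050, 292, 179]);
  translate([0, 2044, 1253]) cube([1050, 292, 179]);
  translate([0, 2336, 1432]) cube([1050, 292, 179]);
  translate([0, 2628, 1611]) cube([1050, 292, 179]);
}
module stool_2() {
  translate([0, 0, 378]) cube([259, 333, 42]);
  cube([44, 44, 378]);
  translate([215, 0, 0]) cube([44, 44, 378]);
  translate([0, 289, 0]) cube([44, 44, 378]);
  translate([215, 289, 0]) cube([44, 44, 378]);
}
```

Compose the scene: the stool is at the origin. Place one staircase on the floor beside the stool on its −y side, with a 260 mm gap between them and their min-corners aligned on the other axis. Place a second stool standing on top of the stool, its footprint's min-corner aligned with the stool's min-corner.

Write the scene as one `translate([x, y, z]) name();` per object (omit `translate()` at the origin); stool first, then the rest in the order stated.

stool();
translate([0, -3180, 0]) staircase();
translate([0, 0, 422]) stool_2();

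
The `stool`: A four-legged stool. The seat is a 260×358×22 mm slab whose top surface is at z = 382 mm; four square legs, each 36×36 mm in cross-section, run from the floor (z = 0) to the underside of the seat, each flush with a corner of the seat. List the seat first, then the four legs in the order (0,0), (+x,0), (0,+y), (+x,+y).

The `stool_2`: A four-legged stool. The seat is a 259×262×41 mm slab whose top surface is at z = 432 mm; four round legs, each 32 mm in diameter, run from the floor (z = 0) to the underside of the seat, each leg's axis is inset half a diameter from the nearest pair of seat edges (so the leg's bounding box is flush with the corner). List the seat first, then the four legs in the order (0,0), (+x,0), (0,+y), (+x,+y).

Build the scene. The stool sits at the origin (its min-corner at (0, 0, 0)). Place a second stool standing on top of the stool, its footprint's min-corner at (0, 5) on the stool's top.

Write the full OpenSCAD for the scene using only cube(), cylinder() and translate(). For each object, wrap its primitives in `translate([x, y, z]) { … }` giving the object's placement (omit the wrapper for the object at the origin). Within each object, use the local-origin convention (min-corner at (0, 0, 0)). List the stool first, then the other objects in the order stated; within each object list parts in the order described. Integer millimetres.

translate([0, 0, 360]) cube([260, 358, 22]);
cube([36, 36, 360]);
translate([224, 0, 0]) cube([36, 36, 360]);
translate([0, 322, 0]) cube([36, 36, 360]);
translate([224, 322, 0]) cube([36, 36, 360]);
translate([0, 5, 382]) {
  translate([0, 0, 391]) cube([259, 262, 41]);
  translate([16, 16, 0]) cylinder(h = 391, r = 16);
  translate([243, 16, 0]) cylinder(h = 391, r = 16);
  translate([16, 246, 0]) cylinder(h = 391, r = 16);
  translate([243, 246, 0]) cylinder(h = 391, r = 16);
}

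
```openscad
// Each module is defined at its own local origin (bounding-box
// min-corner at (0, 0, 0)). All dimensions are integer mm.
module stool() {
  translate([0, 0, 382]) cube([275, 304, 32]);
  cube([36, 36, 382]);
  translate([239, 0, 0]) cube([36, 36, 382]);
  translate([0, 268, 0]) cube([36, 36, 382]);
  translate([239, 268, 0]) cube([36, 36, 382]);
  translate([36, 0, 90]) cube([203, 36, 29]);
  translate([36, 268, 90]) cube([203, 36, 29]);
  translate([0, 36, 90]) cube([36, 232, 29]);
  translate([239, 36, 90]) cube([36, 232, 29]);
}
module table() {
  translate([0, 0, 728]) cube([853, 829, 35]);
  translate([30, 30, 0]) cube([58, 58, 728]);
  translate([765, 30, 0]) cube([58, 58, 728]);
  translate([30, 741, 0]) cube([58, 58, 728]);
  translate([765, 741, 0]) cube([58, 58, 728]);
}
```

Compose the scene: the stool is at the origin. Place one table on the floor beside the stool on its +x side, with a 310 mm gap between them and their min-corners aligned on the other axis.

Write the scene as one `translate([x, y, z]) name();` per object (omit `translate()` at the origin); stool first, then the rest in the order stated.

stool();
translate([585, 0, 0]) table();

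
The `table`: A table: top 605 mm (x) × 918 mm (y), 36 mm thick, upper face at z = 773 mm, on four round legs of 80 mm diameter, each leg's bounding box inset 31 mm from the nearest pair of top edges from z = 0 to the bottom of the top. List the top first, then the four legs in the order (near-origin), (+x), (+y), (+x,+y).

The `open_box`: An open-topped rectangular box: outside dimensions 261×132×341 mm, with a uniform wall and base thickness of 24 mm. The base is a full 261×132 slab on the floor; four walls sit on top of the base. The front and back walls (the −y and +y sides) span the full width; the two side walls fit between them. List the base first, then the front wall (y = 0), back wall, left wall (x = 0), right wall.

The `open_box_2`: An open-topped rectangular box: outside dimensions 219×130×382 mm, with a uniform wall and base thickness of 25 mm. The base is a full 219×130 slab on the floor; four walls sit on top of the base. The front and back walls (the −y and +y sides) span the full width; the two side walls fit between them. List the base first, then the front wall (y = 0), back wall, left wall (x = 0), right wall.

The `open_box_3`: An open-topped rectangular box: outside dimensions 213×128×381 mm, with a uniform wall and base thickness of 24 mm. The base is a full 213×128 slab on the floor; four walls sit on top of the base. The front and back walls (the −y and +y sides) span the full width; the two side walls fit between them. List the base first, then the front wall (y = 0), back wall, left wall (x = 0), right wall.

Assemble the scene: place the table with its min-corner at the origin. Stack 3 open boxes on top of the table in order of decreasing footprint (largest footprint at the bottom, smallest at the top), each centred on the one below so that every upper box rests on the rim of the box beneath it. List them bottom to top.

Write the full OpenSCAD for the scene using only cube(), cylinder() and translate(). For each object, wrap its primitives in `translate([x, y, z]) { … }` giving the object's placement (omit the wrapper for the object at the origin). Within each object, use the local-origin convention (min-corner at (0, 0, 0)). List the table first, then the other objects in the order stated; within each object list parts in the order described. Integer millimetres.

translate([0, 0, 737]) cube([605, 918, 36]);
translate([71, 71, 0]) cylinder(h = 737, r = 40);
translate([534, 71, 0]) cylinder(h = 737, r = 40);
translate([71, 847, 0]) cylinder(h = 737, r = 40);
translate([534, 847, 0]) cylinder(h = 737, r = 40);
translate([172, 393, 773]) {
  cube([261, 132, 24]);
  translate([0, 0, 24]) cube([261, 24, 317]);
  translate([0, 108, 24]) cube([261, 24, 317]);
  translate([0, 24, 24]) cube([24, 84, 317]);
  translate([237, 24, 24]) cube([24, 84, 317]);
}
translate([193, 394, 1114]) {
  cube([219, 130, 25]);
  translate([0, 0, 25]) cube([219, 25, 357]);
  translate([0, 105, 25]) cube([219, 25, 357]);
  translate([0, 25, 25]) cube([25, 80, 357]);
  translate([194, 25, 25]) cube([25, 80, 357]);
}
translate([196, 395, 1496]) {
  cube([213, 128, 24]);
  translate([0, 0, 24]) cube([213, 24, 357]);
  translate([0, 104, 24]) cube([213, 24, 357]);
  translate([0, 24, 24]) cube([24, 80, 357]);
  translate([189, 24, 24]) cube([24, 80, 357]);
}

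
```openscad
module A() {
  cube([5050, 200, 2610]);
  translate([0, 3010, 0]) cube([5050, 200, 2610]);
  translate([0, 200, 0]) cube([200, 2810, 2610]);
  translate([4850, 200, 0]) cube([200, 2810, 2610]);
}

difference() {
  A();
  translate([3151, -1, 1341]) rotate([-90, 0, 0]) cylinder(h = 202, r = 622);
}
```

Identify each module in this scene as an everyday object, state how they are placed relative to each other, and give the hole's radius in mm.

The subtracted cylinder has r = 622 mm.

A is a house frame. The house frame has a circular hole through its front wall. The hole's radius is 622 mm.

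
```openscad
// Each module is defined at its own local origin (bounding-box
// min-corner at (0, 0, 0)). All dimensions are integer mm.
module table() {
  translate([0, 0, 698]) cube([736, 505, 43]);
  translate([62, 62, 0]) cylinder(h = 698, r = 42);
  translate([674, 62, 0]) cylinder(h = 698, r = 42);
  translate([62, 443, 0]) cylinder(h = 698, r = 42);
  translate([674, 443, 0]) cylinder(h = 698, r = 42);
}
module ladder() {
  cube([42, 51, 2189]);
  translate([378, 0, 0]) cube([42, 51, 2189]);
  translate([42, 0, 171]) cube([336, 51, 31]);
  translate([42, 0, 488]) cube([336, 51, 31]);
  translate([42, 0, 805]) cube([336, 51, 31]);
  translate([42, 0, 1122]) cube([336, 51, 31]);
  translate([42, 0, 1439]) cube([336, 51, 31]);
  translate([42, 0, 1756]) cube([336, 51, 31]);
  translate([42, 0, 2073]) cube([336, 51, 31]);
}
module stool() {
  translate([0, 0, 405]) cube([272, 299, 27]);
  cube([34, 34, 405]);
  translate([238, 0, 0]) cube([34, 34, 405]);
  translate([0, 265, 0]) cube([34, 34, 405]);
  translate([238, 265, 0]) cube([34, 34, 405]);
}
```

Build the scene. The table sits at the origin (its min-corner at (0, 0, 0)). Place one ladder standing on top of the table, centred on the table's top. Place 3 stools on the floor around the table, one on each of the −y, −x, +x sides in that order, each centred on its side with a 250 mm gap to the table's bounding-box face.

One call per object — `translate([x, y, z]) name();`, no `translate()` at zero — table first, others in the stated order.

table();
translate([158, 227, 741]) ladder();
translate([232, -549, 0]) stool();
translate([-522, 103, 0]) stool();
translate([986, 103, 0]) stool();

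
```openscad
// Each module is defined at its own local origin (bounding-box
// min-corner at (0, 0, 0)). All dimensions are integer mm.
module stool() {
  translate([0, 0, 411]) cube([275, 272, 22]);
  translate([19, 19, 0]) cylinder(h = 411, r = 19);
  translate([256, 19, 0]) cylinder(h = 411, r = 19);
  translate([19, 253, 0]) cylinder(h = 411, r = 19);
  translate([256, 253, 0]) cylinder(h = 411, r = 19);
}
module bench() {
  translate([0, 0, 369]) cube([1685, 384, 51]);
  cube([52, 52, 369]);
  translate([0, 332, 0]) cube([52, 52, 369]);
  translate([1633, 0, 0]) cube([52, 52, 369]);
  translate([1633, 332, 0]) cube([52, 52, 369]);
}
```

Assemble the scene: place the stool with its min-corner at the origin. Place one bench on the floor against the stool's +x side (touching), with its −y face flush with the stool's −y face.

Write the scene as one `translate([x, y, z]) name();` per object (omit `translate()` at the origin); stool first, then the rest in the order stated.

stool();
translate([275, 0, 0]) bench();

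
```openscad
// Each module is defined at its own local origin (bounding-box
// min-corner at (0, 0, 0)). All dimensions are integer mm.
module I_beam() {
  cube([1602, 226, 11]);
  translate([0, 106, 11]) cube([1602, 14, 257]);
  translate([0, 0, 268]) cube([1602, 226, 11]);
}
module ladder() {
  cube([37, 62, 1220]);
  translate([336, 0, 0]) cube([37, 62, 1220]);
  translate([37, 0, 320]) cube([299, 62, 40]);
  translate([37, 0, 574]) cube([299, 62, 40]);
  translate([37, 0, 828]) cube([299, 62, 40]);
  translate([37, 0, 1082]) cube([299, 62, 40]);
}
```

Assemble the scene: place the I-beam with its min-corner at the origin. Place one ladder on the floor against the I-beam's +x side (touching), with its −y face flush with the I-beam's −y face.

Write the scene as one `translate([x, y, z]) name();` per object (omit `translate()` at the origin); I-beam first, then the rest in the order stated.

I_beam();
translate([1602, 0, 0]) ladder();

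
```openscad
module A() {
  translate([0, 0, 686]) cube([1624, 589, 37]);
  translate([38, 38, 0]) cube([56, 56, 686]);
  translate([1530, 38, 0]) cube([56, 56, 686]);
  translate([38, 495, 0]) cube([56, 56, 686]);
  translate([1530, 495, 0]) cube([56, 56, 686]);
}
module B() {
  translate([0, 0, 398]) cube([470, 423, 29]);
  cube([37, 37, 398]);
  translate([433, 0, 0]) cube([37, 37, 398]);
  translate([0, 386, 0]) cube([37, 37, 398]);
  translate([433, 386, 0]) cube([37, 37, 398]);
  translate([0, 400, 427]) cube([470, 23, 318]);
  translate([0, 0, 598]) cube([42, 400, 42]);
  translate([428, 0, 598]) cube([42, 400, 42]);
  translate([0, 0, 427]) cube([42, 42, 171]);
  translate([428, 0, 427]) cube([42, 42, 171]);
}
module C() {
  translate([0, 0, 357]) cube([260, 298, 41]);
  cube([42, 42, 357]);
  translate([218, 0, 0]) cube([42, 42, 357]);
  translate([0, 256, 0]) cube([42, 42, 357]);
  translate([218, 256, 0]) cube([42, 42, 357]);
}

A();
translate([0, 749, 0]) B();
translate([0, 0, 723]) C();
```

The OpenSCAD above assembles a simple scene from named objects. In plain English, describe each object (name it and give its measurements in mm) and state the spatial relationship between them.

A is a table: top 1624 mm (x) × 589 mm (y), 37 mm thick, upper face at z = 723 mm, on four 56×56 mm square legs, each inset 38 mm from the nearest pair of top edges, running from z = 0 to the bottom of the top.

B is a chair. The seat is a 470×423×29 mm slab with its top at z = 427 mm, on four 37×37 mm corner legs (flush with the seat edges, standing on z = 0). A flat backrest 23 mm thick, 318 mm tall, spans the full seat width and rises from the seat top along its +y edge, rear face flush with the rear of the seat. Two armrests of 42×42 mm section run along each side from the seat's front edge to the front of the backrest, top faces 213 mm above the seat top and outer faces flush with the seat's x-edges; a 42×42 mm post under the front of each armrest stands on the seat at the front corner.

C is a simple wooden stool: a rectangular seat 260 mm (x) by 298 mm (y), 41 mm thick, top face at z = 398 mm, on four square legs, each 42×42 mm in cross-section. The legs rest on z = 0, each flush with a corner of the seat.

The chair is on the floor beside the table on its +y side. The stool is on top of the table.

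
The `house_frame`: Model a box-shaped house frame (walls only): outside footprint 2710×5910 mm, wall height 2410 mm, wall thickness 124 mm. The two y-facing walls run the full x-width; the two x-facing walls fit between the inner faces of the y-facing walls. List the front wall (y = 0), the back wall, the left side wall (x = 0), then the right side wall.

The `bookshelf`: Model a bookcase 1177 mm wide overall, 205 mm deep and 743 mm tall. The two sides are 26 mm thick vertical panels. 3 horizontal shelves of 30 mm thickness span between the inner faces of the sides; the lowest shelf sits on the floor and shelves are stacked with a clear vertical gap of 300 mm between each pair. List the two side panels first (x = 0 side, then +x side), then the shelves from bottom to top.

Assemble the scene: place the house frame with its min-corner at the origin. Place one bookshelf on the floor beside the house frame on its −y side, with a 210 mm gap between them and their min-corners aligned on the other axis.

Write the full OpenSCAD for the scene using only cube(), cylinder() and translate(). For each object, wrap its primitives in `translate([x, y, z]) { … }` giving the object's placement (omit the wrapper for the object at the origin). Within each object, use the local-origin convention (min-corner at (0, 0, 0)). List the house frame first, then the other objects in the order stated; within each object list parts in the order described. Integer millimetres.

cube([2710, 124, 2410]);
translate([0, 5786, 0]) cube([2710, 124, 2410]);
translate([0, 124, 0]) cube([124, 5662, 2410]);
translate([2586, 124, 0]) cube([124, 5662, 2410]);
translate([0, -415, 0]) {
  cube([26, 205, 743]);
  translate([1151, 0, 0]) cube([26, 205, 743]);
  translate([26, 0, 0]) cube([1125, 205, 30]);
  translate([26, 0, 330]) cube([1125, 205, 30]);
  translate([26, 0, 660]) cube([1125, 205, 30]);
}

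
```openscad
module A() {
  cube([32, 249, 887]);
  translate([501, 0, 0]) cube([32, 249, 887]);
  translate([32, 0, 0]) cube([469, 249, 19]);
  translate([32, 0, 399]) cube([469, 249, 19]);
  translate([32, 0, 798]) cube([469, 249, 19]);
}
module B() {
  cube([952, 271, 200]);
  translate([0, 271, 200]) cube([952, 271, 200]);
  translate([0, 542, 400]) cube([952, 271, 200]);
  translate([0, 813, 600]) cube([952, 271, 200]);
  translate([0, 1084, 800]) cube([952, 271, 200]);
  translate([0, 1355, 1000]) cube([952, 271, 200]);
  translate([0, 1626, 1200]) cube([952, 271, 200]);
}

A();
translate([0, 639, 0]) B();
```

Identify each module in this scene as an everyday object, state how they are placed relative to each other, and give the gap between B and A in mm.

The staircase's nearest face is 390 mm from the bookshelf's +y face.

A is a bookshelf. B is a staircase. The staircase is on the floor beside the bookshelf on its +y side. The gap between the staircase and the bookshelf is 390 mm.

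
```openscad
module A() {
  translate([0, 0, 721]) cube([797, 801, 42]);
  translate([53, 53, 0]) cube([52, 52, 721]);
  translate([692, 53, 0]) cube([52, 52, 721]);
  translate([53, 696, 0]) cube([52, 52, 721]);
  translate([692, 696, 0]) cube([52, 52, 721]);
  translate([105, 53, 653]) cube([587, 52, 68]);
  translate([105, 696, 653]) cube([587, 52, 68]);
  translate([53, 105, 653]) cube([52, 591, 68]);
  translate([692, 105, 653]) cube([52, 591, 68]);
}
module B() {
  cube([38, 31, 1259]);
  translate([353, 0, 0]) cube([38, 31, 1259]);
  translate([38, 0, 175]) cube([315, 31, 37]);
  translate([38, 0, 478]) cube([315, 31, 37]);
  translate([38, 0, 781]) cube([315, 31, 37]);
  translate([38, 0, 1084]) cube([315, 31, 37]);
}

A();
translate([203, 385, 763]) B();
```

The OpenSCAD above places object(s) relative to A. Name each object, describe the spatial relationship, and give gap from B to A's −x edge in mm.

A is a table. B is a ladder. The ladder is on top of the table, centred. The gap from the ladder to the table's −x edge is 203 mm.

The ladder's min-x is at 203; the table's min-x is 0; gap = 203 mm.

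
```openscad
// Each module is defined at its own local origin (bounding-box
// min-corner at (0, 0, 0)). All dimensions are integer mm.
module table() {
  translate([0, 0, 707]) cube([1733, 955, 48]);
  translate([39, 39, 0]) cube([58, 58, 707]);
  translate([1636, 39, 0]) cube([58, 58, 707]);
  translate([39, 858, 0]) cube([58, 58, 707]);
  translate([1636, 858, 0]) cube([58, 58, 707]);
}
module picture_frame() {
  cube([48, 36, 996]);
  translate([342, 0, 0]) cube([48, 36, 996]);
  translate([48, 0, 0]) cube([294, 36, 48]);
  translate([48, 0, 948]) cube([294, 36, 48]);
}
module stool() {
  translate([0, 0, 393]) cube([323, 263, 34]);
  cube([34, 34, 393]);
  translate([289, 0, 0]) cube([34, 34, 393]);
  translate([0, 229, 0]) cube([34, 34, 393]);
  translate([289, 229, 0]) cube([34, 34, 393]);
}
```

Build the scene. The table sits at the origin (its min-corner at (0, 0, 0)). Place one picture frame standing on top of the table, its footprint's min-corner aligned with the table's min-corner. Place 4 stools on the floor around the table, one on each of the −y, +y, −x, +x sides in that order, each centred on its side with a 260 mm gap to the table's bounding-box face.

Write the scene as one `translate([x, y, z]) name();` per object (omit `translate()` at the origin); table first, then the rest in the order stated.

table();
translate([0, 0, 755]) picture_frame();
translate([705, -523, 0]) stool();
translate([705, 1215, 0]) stool();
translate([-583, 346, 0]) stool();
translate([1993, 346, 0]) stool();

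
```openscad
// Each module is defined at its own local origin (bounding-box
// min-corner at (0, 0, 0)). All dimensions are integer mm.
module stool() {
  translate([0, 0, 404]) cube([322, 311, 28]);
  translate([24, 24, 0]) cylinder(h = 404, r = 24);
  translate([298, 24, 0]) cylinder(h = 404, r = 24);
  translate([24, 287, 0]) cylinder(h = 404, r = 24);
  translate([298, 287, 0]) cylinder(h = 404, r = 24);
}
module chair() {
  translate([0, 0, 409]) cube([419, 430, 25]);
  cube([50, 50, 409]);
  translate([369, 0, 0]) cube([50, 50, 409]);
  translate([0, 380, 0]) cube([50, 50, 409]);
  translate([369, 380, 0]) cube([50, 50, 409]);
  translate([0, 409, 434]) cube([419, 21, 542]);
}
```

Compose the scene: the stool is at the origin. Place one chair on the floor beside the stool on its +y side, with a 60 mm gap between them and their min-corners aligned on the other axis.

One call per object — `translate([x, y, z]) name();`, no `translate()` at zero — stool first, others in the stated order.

stool();
translate([0, 371, 0]) chair();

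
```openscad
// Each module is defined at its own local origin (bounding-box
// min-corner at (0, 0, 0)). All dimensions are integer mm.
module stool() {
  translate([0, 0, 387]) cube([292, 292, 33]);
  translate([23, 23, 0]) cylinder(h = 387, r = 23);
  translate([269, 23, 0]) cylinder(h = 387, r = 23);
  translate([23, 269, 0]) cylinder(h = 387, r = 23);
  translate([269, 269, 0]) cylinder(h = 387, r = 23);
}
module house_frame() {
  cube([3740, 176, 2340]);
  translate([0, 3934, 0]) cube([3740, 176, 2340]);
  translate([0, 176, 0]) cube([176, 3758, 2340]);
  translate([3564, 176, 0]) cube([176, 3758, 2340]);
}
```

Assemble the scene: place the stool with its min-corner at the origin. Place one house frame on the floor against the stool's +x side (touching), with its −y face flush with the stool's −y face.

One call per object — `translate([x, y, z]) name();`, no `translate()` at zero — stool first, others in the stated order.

stool();
translate([292, 0, 0]) house_frame();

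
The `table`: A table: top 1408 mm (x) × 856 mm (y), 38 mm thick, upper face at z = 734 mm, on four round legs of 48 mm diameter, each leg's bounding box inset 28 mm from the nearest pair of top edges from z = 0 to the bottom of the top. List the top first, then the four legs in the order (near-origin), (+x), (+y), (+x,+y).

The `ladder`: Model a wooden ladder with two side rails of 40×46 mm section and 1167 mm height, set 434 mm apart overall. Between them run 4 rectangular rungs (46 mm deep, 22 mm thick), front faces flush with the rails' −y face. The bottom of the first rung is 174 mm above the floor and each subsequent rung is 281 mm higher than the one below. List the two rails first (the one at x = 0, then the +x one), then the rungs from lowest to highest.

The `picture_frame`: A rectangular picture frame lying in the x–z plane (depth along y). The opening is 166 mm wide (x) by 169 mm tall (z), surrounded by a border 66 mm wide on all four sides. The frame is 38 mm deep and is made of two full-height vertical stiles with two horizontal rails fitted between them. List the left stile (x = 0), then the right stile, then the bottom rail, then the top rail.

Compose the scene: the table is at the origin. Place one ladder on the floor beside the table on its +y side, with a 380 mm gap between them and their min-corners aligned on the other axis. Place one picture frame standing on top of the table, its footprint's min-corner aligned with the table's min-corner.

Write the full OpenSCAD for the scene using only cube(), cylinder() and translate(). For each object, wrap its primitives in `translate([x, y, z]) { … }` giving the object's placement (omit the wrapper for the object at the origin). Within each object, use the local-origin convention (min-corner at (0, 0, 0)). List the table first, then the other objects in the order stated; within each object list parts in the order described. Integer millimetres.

translate([0, 0, 696]) cube([1408, 856, 38]);
translate([52, 52, 0]) cylinder(h = 696, r = 24);
translate([1356, 52, 0]) cylinder(h = 696, r = 24);
translate([52, 804, 0]) cylinder(h = 696, r = 24);
translate([1356, 804, 0]) cylinder(h = 696, r = 24);
translate([0, 1236, 0]) {
  cube([40, 46, 1167]);
  translate([394, 0, 0]) cube([40, 46, 1167]);
  translate([40, 0, 174]) cube([354, 46, 22]);
  translate([40, 0, 455]) cube([354, 46, 22]);
  translate([40, 0, 736]) cube([354, 46, 22]);
  translate([40, 0, 1017]) cube([354, 46, 22]);
}
translate([0, 0, 734]) {
  cube([66, 38, 301]);
  translate([232, 0, 0]) cube([66, 38, 301]);
  translate([66, 0, 0]) cube([166, 38, 66]);
  translate([66, 0, 235]) cube([166, 38, 66]);
}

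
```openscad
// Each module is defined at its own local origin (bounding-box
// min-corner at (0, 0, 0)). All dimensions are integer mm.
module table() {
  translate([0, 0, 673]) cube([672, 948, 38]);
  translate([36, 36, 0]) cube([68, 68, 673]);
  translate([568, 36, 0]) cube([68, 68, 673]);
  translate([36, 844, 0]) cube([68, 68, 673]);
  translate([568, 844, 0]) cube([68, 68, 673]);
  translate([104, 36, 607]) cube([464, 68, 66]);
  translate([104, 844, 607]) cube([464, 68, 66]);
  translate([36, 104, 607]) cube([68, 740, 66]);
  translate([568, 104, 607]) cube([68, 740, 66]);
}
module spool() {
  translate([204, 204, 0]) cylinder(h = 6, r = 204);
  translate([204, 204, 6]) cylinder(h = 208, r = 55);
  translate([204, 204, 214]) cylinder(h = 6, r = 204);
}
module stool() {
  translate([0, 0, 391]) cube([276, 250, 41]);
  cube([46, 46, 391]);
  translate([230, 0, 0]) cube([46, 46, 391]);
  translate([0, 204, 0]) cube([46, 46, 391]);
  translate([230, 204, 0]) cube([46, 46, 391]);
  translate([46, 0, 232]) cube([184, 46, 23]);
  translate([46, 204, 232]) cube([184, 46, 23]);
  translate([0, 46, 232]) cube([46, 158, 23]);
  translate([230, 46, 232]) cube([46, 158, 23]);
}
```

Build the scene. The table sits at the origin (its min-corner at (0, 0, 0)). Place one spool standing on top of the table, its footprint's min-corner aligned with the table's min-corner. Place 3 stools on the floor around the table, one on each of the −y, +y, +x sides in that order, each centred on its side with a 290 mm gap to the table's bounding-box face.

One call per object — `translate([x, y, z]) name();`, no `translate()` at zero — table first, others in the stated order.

table();
translate([0, 0, 711]) spool();
translate([198, -540, 0]) stool();
translate([198, 1238, 0]) stool();
translate([962, 349, 0]) stool();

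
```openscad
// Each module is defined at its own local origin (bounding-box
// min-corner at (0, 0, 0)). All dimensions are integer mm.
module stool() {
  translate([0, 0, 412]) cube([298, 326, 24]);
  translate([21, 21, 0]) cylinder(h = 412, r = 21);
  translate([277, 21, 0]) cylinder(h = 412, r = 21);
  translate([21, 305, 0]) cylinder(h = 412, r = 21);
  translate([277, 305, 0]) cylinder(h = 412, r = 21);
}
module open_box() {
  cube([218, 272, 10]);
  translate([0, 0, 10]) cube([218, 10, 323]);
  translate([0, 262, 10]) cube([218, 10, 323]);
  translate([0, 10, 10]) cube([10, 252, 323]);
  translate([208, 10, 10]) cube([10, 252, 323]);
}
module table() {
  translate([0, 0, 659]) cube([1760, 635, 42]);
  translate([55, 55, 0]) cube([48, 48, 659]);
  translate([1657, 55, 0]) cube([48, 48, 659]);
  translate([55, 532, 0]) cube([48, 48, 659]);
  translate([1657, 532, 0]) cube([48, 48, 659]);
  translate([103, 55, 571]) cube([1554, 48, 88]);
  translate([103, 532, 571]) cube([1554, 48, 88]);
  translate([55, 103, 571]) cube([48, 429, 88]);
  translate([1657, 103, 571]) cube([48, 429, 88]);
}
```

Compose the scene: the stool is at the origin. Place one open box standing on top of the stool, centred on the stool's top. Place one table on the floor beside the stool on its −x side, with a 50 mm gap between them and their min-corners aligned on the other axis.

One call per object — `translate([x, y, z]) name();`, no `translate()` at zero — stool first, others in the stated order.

stool();
translate([40, 27, 436]) open_box();
translate([-1810, 0, 0]) table();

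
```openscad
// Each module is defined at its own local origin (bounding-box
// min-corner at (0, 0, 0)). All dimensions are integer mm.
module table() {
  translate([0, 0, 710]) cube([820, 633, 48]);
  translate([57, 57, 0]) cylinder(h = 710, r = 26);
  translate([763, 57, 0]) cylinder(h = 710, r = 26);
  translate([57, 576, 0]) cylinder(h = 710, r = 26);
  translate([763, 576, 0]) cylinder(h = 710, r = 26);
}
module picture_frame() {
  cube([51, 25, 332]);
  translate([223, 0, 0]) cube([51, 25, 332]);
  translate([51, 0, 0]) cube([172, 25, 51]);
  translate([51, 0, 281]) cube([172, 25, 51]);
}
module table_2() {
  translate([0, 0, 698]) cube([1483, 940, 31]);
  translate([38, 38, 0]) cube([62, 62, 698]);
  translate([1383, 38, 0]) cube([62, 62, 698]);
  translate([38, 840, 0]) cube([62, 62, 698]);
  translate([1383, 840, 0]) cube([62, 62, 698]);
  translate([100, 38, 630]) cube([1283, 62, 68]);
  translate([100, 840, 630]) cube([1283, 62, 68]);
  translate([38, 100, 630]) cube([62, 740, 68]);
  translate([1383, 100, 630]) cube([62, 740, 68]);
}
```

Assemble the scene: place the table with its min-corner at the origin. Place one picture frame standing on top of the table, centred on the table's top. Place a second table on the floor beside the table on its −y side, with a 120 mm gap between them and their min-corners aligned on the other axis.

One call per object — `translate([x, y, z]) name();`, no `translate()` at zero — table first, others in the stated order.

table();
translate([273, 304, 758]) picture_frame();
translate([0, -1060, 0]) table_2();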